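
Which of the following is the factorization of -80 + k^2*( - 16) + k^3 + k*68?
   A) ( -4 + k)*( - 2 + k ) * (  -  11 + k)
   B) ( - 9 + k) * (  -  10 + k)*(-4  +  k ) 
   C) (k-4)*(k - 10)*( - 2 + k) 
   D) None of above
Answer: C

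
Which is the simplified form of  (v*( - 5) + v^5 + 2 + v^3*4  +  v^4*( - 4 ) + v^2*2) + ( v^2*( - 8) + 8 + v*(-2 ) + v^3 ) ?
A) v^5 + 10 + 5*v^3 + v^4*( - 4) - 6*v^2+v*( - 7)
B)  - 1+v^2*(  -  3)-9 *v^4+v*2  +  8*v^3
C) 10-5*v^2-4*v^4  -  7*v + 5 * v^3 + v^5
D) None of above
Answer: A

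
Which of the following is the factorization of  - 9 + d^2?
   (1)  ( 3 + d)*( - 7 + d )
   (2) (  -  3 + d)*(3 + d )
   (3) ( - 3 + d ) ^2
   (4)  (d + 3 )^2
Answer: 2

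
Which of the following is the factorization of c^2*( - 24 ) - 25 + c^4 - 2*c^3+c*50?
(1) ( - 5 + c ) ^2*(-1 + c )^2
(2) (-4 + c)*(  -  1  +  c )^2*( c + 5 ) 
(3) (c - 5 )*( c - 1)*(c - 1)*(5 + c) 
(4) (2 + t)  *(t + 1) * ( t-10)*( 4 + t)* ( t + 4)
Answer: 3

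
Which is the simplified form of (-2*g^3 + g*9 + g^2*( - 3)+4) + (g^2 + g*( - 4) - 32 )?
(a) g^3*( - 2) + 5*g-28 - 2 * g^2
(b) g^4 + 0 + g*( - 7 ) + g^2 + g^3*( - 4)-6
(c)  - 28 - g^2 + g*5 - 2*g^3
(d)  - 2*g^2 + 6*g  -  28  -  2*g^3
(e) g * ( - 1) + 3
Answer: a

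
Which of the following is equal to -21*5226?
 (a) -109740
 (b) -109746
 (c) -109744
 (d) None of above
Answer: b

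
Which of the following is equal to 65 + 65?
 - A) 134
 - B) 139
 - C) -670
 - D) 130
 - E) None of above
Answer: D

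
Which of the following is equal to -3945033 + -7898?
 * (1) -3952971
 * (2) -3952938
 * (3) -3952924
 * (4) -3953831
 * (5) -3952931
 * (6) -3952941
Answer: 5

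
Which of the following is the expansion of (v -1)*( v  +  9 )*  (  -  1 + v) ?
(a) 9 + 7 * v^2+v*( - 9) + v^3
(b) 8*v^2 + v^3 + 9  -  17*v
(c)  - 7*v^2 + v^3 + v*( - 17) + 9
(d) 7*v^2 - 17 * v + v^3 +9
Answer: d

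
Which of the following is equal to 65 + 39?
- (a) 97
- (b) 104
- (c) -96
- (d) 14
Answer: b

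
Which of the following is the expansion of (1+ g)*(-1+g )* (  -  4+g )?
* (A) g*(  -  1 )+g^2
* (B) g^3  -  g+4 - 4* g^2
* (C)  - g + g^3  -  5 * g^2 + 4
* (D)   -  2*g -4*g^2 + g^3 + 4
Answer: B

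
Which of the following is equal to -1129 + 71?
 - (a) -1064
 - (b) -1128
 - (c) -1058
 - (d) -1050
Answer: c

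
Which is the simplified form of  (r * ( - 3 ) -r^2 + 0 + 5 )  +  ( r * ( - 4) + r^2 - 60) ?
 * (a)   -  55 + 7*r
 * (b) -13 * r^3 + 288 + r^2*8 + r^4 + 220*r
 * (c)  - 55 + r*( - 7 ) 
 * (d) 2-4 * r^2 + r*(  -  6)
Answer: c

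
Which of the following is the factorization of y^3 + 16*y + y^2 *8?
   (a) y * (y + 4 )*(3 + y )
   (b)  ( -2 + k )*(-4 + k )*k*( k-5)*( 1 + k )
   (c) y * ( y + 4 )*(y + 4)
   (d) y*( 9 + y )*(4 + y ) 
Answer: c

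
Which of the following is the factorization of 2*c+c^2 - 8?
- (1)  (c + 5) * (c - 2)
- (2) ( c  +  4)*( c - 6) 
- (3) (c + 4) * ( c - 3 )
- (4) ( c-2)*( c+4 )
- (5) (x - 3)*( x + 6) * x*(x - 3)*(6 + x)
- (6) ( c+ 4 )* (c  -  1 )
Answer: 4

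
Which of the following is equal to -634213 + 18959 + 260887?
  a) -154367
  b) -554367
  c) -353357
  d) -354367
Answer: d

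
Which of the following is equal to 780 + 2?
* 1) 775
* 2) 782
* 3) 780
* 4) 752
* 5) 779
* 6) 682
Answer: 2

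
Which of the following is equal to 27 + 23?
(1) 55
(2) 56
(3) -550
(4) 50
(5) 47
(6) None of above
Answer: 4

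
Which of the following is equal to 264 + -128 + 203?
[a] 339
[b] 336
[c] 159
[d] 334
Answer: a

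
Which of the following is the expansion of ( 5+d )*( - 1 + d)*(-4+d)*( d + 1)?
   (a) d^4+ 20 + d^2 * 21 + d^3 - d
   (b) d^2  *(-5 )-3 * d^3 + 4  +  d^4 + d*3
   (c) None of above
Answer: c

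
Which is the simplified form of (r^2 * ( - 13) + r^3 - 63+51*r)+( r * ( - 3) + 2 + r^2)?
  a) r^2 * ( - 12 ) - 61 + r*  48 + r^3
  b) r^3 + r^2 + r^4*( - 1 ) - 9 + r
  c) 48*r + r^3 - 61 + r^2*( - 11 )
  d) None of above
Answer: a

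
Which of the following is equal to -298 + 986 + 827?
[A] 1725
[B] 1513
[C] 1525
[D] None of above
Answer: D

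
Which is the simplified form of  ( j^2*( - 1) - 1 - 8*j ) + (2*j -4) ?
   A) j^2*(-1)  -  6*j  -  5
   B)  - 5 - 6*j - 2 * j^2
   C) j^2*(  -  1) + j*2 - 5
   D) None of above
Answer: A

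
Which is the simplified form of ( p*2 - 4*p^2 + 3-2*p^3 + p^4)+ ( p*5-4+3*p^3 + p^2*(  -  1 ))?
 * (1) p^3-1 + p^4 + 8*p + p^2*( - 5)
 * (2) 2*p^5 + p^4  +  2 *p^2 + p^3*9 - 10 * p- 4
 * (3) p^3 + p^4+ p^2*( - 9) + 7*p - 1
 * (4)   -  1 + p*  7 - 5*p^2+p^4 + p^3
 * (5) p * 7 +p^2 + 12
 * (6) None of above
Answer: 4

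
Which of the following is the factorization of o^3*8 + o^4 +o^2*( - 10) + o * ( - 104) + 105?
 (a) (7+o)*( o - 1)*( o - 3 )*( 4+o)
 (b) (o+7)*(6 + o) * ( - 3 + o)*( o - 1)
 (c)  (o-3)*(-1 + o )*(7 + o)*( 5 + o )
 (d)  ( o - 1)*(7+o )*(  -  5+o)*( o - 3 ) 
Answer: c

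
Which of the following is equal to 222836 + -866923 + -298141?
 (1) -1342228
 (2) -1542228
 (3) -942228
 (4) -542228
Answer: 3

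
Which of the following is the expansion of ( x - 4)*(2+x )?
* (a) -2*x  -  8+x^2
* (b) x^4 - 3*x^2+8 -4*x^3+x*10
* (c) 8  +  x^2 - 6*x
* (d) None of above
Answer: a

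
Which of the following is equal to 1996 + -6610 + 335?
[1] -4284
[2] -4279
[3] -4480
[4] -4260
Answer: 2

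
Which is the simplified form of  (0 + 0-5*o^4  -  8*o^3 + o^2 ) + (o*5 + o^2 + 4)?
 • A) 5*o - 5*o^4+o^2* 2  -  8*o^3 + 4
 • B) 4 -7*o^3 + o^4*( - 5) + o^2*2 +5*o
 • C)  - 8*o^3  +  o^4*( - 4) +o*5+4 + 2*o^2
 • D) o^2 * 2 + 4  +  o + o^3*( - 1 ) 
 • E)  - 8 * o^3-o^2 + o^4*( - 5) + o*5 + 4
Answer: A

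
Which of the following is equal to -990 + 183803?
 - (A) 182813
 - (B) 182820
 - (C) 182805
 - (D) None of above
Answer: A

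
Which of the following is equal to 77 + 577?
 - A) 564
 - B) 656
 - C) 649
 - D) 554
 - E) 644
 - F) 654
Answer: F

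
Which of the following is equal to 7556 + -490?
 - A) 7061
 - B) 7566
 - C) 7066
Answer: C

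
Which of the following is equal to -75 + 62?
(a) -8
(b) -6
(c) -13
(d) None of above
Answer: c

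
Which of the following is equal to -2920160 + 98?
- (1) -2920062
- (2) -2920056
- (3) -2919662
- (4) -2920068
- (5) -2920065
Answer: 1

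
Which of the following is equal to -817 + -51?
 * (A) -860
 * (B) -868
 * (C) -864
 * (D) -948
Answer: B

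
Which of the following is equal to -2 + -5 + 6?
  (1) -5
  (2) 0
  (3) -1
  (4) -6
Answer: 3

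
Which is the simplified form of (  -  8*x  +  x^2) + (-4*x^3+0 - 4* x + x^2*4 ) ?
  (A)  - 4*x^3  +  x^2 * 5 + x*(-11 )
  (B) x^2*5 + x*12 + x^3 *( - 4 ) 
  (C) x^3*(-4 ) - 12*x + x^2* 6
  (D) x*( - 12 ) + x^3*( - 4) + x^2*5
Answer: D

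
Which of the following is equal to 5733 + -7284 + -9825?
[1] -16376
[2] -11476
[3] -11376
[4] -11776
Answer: 3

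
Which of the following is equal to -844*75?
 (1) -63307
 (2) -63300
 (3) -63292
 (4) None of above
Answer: 2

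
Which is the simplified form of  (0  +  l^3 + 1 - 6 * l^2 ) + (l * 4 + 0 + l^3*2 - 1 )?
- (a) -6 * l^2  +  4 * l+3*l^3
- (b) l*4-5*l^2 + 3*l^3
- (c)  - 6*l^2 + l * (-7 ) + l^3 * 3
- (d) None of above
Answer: a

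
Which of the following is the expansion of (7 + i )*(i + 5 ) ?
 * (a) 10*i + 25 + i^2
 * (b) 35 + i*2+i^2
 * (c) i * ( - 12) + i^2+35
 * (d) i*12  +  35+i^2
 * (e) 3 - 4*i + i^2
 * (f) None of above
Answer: d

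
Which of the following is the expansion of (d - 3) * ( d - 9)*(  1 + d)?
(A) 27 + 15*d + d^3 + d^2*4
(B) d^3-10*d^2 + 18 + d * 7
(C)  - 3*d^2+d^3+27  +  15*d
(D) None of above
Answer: D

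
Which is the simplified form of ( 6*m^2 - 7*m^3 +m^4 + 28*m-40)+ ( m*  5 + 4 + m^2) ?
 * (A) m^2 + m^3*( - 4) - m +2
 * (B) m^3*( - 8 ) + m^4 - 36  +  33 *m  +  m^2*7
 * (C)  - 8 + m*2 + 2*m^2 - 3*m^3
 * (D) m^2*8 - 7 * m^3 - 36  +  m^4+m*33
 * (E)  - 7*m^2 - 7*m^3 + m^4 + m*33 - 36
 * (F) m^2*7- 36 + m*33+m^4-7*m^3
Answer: F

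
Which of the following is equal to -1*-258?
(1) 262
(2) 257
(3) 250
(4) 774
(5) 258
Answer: 5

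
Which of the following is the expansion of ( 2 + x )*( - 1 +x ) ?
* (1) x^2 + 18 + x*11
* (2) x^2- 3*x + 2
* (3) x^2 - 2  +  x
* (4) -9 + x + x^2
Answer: 3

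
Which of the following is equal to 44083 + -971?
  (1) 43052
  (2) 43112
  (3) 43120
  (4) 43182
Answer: 2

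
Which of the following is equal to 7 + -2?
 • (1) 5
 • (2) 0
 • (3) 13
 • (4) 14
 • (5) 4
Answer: 1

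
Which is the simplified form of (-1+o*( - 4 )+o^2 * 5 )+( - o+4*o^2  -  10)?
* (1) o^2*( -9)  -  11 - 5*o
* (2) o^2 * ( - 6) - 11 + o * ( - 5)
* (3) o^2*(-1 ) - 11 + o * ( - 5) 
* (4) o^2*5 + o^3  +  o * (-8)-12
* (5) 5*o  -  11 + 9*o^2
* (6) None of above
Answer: 6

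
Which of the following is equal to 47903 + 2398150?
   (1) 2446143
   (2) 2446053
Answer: 2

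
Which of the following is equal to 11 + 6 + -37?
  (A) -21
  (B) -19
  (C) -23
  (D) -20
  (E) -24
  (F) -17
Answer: D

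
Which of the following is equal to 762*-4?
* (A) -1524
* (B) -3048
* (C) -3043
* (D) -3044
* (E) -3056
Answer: B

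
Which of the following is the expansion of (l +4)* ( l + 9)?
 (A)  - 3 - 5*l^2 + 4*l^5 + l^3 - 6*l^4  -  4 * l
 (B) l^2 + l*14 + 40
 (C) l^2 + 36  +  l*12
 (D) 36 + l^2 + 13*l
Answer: D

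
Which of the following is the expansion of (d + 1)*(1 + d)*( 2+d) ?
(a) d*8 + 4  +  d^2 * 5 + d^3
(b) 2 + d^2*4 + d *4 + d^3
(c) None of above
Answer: c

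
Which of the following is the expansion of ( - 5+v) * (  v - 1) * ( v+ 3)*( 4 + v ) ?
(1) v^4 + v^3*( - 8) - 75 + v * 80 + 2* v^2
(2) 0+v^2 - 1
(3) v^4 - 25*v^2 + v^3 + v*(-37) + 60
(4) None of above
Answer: 3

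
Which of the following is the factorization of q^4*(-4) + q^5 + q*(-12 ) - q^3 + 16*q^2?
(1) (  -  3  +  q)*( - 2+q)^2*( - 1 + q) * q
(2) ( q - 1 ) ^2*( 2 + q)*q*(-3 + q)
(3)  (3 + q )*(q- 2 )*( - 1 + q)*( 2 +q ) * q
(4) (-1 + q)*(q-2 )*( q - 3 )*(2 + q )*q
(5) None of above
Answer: 4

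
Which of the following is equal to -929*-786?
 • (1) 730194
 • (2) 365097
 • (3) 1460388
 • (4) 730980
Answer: 1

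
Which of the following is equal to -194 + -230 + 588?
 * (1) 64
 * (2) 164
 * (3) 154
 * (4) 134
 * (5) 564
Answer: 2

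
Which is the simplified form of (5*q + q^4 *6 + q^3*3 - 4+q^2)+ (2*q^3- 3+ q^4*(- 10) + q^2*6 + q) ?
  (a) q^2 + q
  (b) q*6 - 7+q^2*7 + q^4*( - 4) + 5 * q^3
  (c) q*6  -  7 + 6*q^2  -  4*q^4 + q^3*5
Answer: b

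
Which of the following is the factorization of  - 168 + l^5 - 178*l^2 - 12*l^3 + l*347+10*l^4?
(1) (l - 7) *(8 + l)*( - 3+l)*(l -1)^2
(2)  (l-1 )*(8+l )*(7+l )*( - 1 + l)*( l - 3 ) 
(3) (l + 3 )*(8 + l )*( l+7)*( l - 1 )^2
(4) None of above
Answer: 2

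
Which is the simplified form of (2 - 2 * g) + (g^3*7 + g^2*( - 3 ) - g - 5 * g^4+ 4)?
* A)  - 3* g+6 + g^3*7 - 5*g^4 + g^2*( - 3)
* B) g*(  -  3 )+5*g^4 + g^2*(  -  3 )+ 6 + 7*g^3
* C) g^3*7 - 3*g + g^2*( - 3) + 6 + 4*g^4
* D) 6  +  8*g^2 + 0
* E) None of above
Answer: A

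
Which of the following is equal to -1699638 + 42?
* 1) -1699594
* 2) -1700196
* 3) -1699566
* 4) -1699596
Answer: 4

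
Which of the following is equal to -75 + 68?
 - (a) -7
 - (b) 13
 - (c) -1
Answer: a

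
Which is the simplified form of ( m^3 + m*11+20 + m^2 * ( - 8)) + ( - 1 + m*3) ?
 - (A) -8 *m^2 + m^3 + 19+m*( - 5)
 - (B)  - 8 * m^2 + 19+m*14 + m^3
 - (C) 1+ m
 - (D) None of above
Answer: B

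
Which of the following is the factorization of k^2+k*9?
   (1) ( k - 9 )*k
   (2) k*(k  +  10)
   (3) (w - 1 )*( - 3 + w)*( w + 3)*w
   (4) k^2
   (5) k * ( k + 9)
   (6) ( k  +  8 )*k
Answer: 5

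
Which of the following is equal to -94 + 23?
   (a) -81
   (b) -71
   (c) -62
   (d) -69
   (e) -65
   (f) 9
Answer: b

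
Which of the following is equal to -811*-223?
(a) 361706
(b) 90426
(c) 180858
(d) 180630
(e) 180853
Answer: e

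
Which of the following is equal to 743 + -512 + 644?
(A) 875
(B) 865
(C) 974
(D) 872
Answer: A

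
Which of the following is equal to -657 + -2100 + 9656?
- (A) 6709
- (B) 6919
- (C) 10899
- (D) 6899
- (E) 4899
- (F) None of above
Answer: D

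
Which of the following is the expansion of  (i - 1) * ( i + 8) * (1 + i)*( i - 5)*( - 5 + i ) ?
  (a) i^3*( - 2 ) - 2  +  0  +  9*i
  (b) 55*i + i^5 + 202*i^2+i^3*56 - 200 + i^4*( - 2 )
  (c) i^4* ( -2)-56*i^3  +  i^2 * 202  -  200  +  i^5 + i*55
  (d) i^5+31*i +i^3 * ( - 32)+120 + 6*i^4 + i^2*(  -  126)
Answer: c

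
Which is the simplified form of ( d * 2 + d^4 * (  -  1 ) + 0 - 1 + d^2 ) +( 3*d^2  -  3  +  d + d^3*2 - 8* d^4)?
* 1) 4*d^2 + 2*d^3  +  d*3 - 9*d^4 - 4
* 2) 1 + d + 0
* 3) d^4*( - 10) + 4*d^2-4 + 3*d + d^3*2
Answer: 1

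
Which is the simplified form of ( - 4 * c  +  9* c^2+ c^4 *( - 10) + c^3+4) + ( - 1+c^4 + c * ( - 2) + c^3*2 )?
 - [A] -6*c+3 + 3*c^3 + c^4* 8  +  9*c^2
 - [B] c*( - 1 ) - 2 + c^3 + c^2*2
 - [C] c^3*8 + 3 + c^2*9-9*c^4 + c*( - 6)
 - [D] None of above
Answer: D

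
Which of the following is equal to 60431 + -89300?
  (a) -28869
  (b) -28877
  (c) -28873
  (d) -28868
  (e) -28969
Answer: a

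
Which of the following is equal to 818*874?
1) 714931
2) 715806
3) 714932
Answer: 3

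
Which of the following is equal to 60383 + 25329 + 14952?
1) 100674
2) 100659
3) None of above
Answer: 3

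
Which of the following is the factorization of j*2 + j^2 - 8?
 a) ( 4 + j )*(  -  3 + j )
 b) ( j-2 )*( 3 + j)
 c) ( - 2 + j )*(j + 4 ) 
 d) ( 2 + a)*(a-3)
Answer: c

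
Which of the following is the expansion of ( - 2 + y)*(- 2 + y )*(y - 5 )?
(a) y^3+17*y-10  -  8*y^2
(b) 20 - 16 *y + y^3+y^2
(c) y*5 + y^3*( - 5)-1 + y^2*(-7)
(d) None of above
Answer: d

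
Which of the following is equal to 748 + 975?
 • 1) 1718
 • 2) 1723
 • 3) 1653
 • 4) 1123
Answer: 2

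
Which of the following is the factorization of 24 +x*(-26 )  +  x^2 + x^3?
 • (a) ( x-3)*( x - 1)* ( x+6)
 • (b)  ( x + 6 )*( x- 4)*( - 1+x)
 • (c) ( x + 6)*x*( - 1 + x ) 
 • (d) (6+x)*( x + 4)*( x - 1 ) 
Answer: b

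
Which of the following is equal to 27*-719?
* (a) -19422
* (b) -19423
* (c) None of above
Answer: c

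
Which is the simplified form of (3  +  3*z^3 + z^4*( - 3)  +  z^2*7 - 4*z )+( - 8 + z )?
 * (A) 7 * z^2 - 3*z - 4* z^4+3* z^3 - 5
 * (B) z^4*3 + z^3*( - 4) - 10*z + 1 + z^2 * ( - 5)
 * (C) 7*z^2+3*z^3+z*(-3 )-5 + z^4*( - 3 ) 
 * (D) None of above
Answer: C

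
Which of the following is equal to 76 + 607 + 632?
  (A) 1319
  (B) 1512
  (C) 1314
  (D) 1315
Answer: D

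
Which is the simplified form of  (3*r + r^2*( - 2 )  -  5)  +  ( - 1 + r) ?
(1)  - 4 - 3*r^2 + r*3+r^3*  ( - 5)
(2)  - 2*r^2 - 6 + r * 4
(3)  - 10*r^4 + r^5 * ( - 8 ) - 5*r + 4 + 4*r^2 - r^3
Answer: 2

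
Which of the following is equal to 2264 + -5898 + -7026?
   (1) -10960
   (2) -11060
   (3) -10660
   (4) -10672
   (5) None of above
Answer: 3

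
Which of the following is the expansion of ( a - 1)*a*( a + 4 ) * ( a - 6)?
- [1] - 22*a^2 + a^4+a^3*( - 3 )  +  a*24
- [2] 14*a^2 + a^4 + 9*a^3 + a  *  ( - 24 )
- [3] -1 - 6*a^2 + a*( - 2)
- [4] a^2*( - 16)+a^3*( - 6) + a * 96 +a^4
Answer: 1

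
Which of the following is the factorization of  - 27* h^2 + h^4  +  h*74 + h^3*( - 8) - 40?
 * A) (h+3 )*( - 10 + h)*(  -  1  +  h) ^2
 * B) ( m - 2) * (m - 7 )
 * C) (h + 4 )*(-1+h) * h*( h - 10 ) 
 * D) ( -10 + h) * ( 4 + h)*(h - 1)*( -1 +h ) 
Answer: D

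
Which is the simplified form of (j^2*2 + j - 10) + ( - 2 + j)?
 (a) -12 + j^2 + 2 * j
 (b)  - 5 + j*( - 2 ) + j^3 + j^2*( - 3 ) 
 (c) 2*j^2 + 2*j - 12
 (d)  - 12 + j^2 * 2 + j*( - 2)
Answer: c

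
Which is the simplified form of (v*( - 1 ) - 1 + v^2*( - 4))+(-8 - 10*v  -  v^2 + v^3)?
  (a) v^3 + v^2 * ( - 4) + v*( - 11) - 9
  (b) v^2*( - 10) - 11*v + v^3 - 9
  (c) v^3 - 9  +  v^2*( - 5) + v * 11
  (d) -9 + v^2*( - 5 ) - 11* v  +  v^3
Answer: d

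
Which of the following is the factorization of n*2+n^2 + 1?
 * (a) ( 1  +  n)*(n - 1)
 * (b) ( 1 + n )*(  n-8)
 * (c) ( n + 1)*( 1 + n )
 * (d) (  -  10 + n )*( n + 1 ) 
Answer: c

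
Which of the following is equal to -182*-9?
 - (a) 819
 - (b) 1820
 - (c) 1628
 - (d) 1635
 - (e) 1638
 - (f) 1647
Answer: e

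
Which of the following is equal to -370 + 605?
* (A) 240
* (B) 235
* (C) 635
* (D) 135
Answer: B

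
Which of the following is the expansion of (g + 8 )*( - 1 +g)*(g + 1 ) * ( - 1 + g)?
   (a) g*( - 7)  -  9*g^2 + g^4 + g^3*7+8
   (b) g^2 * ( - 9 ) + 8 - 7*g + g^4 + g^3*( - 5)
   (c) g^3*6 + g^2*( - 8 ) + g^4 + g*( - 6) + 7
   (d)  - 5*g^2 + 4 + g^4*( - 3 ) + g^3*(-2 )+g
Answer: a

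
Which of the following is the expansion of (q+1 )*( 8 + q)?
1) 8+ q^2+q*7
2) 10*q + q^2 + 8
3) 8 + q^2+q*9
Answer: 3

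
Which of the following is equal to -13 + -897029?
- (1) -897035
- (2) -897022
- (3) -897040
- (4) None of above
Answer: 4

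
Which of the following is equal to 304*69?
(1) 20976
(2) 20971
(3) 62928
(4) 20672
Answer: 1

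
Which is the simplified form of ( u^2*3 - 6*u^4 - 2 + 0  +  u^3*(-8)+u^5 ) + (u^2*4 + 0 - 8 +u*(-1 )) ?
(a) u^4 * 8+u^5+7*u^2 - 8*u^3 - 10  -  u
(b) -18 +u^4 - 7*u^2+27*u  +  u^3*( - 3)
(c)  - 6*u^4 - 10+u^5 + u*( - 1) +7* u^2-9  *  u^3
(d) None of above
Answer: d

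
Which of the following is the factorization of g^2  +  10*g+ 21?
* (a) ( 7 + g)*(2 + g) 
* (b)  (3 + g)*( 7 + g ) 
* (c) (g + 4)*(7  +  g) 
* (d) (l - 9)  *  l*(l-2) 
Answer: b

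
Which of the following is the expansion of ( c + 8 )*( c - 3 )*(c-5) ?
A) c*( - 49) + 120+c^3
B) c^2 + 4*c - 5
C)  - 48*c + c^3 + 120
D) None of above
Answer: A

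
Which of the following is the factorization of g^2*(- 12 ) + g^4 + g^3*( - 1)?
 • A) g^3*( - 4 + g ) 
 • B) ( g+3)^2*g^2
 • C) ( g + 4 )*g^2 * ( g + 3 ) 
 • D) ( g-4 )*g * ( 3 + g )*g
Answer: D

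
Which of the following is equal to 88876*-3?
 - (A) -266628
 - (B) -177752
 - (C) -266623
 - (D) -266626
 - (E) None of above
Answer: A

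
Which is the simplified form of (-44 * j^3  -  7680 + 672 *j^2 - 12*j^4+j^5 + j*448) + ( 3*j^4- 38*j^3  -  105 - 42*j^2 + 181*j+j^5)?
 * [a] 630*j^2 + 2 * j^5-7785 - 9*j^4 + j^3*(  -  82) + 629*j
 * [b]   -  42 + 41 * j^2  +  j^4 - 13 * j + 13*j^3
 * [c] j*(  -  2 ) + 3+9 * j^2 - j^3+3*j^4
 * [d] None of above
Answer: a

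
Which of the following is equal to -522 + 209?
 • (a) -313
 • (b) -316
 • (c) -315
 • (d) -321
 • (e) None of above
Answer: a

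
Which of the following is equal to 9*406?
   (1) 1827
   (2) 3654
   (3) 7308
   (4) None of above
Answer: 2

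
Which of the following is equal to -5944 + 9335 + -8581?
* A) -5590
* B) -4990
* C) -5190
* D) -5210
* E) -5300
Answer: C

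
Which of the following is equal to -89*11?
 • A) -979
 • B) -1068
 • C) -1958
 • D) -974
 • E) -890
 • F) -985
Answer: A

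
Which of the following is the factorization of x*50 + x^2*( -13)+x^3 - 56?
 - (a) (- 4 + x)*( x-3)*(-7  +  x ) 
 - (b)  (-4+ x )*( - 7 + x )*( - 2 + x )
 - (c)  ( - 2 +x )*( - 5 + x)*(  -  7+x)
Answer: b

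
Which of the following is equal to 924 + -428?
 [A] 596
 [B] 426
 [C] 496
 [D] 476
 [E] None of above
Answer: C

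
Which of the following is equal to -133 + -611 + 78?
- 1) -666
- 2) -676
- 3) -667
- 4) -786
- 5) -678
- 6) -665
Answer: 1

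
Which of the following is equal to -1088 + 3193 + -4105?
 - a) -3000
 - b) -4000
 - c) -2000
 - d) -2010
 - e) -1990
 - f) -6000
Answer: c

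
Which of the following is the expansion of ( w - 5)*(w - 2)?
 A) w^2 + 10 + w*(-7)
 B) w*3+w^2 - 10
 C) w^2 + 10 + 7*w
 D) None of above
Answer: A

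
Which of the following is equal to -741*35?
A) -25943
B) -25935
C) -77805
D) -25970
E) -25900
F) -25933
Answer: B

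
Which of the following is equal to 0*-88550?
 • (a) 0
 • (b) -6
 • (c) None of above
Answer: a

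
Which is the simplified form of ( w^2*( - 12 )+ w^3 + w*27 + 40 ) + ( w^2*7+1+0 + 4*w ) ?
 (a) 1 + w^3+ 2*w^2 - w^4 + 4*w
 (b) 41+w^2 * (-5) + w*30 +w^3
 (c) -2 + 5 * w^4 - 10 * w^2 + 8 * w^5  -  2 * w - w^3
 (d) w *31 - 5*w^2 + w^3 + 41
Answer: d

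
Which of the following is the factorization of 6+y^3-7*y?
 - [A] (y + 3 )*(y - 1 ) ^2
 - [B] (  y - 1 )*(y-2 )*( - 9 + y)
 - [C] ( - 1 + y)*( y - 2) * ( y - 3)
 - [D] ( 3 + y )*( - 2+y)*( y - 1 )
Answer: D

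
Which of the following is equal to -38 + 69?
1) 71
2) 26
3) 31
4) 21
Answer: 3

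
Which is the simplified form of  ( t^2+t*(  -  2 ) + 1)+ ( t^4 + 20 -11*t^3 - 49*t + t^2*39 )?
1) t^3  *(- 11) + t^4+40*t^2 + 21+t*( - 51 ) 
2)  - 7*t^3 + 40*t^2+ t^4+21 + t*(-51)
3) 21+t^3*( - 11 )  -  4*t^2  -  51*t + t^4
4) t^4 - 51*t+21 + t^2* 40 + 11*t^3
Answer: 1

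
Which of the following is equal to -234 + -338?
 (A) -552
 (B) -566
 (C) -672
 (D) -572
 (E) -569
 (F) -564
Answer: D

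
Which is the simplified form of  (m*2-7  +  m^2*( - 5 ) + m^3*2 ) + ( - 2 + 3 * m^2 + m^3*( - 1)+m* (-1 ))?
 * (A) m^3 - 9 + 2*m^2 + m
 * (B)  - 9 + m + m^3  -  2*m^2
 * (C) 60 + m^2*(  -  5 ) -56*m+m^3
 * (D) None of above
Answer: B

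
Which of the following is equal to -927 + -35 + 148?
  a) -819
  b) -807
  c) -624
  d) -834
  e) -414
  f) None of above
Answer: f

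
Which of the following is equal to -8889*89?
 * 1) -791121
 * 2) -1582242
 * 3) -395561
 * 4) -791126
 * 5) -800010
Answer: 1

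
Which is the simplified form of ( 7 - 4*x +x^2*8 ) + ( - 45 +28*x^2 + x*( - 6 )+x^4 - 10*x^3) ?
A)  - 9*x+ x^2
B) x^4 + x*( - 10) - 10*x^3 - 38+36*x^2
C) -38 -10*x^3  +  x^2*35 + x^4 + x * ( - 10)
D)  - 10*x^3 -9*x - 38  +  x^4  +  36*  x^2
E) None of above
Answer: B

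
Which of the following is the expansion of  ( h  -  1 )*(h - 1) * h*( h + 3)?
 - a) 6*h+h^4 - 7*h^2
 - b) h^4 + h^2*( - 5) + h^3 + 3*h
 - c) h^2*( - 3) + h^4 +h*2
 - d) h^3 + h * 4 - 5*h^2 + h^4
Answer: b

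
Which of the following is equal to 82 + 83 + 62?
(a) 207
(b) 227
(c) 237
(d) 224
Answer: b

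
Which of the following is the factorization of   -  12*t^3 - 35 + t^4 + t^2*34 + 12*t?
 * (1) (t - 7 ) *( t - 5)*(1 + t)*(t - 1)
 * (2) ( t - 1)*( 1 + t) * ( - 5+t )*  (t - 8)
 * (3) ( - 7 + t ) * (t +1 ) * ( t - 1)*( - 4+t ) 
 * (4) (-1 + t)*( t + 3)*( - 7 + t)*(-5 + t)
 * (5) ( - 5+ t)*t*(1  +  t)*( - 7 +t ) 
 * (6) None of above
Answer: 1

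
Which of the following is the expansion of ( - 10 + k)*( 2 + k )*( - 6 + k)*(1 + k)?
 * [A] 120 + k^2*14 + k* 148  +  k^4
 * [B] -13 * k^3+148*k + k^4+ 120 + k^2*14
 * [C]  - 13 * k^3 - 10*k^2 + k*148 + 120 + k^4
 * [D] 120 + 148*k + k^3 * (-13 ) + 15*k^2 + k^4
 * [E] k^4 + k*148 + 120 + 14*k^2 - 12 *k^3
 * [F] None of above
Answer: B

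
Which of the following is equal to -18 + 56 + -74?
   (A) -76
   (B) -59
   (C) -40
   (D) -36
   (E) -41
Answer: D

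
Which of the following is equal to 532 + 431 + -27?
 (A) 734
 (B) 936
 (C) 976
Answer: B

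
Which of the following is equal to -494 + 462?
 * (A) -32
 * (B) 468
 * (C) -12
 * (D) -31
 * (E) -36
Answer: A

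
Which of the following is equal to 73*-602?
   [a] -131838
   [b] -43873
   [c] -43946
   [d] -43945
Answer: c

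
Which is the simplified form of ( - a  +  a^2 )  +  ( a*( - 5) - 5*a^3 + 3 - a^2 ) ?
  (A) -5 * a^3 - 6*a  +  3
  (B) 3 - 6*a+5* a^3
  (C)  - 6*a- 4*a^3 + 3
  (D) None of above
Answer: A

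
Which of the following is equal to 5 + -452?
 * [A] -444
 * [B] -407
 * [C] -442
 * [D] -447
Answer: D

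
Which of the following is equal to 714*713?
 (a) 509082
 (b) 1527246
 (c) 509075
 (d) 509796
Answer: a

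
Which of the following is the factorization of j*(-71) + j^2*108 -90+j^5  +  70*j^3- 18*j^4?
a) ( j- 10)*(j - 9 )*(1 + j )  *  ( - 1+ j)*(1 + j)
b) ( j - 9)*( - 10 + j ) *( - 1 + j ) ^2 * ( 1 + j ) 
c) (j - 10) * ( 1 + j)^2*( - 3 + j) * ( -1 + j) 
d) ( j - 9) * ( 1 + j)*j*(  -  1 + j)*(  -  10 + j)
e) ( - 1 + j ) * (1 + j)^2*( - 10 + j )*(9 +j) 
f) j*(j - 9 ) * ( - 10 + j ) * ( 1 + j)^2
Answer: a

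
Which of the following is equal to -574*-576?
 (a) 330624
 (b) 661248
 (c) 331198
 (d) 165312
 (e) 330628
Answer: a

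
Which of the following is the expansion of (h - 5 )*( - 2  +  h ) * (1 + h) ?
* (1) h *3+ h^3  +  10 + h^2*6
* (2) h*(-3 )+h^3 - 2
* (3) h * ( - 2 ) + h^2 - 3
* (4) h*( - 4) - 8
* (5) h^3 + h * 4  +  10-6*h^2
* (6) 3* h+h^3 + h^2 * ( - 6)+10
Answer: 6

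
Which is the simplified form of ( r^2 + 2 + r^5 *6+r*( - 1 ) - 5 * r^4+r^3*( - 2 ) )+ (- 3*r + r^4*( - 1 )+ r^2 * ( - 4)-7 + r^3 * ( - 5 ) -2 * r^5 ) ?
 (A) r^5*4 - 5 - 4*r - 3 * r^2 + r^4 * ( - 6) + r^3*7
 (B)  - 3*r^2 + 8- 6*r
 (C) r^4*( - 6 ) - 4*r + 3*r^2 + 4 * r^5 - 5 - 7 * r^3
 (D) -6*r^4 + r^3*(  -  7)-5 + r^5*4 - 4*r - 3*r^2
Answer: D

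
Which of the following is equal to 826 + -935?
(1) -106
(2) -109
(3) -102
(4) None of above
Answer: 2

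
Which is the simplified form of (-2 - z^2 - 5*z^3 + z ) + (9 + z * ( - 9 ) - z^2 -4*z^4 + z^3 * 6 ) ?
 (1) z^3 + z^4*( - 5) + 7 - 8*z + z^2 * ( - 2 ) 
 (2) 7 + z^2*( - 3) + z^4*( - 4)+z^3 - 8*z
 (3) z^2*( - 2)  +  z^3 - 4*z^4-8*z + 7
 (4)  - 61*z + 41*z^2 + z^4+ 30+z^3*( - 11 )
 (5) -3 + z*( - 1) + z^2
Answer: 3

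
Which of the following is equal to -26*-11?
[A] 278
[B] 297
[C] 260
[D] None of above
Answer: D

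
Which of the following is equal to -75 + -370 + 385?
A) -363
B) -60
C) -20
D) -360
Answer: B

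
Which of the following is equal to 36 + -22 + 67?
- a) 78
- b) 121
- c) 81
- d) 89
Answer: c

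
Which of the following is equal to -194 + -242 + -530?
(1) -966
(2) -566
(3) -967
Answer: 1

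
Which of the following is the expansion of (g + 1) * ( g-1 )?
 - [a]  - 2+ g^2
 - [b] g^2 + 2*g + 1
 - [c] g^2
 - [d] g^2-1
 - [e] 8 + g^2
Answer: d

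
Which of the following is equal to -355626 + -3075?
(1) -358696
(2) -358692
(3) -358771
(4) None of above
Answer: 4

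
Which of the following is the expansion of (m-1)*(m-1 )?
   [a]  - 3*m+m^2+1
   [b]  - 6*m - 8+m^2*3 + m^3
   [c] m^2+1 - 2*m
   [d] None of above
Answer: c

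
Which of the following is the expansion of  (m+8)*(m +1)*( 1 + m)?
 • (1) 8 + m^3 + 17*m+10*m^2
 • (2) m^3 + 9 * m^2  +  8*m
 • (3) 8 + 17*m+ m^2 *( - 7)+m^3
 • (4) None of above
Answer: 1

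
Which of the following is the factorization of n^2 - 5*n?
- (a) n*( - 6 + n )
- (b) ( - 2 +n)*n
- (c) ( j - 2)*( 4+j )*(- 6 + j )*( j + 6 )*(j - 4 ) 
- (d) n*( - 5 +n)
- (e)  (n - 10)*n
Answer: d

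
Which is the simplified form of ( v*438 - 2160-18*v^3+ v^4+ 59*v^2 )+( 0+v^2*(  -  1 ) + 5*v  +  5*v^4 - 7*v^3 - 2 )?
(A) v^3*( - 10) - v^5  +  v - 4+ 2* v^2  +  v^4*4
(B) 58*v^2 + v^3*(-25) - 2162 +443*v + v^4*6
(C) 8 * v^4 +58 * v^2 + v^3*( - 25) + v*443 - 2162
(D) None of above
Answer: B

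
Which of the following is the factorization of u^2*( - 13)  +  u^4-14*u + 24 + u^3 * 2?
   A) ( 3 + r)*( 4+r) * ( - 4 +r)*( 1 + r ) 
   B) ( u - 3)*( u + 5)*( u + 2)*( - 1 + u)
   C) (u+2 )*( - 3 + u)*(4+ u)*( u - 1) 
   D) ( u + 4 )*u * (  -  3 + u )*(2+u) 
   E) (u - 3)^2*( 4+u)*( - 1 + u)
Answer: C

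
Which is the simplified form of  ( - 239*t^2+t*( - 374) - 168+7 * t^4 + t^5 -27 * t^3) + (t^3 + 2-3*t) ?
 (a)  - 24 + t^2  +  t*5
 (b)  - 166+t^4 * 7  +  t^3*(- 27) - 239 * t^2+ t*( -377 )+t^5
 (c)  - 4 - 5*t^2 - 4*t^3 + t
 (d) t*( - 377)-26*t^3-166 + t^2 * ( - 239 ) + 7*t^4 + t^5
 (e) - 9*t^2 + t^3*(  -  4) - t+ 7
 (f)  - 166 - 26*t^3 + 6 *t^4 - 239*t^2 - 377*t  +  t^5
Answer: d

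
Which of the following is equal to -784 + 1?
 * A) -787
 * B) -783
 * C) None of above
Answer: B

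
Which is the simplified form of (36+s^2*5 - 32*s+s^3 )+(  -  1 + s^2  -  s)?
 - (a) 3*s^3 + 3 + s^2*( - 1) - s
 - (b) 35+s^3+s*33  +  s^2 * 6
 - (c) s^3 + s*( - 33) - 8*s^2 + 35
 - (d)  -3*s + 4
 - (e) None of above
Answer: e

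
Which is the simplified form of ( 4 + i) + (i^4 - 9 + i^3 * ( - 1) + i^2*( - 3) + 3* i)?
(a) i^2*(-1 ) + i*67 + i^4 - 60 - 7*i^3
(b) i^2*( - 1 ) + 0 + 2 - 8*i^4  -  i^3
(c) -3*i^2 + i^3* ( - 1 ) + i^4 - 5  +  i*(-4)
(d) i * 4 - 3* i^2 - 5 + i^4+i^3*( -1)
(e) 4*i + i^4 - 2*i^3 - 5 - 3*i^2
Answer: d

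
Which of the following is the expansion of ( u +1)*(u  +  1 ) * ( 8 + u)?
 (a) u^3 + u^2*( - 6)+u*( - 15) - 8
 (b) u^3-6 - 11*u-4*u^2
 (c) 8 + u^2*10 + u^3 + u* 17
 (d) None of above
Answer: c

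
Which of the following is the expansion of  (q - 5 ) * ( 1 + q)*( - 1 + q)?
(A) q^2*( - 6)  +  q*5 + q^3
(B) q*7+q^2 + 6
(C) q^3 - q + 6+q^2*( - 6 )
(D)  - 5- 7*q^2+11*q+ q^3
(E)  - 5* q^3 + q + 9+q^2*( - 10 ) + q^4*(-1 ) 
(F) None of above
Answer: F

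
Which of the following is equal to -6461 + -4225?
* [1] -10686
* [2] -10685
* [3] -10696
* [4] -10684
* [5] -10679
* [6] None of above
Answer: 1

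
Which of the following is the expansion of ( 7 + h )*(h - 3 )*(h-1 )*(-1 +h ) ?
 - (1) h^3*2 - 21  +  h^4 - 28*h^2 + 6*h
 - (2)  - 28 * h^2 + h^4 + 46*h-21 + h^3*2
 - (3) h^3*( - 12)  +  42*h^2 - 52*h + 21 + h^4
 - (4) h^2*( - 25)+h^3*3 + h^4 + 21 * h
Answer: 2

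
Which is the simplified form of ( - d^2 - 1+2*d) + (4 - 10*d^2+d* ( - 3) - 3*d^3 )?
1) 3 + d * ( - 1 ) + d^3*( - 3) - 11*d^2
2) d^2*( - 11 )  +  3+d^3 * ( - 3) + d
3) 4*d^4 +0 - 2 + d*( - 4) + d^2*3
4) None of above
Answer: 1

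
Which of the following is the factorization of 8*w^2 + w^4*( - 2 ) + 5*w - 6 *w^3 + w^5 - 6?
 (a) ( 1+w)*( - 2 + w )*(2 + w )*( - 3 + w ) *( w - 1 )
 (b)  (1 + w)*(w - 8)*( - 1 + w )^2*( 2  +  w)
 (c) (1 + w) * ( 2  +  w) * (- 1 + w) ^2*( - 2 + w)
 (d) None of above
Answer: d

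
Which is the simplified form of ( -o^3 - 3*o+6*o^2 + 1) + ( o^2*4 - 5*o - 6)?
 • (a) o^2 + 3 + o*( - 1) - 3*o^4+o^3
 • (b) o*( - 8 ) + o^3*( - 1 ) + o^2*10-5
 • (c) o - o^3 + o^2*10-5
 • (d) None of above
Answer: b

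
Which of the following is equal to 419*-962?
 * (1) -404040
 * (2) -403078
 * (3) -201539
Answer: 2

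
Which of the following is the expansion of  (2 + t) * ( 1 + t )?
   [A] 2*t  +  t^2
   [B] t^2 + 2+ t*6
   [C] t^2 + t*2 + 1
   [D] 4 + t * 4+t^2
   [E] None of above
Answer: E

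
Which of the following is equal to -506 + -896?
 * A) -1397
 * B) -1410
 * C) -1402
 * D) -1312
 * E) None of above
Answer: C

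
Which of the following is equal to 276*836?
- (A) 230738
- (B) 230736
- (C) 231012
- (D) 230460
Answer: B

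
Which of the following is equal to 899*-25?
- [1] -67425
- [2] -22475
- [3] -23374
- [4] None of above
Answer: 2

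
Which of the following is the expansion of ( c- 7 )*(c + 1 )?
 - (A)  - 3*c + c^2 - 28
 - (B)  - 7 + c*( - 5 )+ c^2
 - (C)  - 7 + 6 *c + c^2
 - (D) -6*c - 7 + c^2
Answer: D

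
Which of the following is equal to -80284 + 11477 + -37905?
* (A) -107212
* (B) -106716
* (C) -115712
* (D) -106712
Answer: D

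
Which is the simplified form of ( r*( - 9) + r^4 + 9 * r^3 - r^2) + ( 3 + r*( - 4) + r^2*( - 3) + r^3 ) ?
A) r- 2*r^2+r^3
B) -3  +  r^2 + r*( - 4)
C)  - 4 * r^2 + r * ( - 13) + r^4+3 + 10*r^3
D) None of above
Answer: C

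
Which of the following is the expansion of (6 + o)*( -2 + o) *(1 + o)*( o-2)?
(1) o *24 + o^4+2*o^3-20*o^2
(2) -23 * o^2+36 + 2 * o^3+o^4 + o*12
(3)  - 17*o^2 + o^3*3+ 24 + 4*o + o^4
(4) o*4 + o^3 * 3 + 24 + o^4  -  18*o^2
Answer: 4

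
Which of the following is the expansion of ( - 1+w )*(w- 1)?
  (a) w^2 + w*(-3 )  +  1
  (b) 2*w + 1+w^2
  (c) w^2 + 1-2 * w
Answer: c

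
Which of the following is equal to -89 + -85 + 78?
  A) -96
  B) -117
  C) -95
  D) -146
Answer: A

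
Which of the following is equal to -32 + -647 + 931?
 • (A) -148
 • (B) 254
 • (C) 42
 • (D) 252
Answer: D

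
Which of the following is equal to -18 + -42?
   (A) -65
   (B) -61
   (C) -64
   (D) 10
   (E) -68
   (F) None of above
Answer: F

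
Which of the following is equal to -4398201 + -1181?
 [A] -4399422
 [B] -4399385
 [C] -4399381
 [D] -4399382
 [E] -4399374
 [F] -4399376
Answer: D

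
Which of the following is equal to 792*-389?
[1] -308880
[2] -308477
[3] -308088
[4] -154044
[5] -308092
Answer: 3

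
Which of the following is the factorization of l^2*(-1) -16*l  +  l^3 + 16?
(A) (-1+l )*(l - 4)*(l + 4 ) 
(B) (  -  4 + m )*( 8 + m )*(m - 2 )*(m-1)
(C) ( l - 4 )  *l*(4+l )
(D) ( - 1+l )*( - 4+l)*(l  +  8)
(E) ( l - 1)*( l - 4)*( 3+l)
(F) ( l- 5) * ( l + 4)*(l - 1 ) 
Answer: A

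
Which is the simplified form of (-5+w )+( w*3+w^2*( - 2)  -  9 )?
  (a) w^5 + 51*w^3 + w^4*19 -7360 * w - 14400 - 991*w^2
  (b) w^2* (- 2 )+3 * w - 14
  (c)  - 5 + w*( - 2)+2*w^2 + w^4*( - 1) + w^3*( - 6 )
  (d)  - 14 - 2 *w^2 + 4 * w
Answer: d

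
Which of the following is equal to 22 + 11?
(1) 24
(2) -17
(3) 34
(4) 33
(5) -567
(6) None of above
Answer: 4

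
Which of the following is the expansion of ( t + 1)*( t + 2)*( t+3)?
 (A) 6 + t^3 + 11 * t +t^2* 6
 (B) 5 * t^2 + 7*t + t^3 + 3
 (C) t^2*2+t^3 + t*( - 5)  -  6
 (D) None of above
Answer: A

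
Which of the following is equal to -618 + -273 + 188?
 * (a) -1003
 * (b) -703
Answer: b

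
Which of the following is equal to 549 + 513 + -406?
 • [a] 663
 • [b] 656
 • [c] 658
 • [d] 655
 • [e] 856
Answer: b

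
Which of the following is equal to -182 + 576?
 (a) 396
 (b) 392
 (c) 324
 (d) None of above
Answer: d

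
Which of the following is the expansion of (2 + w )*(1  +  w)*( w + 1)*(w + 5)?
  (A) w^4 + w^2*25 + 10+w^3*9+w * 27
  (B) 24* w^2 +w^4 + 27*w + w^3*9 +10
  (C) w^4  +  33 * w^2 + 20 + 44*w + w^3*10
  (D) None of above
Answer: A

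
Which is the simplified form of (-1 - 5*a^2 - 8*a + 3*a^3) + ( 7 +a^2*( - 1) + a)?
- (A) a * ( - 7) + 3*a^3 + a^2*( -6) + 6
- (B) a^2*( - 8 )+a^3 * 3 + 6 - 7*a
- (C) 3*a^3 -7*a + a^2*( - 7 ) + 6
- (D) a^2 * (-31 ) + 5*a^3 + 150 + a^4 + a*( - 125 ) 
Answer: A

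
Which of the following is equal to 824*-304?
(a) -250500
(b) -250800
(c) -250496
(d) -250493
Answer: c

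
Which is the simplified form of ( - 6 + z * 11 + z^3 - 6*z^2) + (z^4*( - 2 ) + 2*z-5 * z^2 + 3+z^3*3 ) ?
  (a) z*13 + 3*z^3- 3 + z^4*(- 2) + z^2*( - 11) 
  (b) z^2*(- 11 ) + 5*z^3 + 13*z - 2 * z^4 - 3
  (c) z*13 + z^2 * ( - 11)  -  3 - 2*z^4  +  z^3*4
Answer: c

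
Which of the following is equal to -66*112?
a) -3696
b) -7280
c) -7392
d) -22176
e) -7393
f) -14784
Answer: c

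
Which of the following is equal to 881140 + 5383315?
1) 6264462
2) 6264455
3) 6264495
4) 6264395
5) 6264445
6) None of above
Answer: 2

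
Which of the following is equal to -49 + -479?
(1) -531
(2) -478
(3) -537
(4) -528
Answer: 4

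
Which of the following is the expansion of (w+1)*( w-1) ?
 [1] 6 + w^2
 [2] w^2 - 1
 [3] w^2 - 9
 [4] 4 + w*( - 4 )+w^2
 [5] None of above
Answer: 2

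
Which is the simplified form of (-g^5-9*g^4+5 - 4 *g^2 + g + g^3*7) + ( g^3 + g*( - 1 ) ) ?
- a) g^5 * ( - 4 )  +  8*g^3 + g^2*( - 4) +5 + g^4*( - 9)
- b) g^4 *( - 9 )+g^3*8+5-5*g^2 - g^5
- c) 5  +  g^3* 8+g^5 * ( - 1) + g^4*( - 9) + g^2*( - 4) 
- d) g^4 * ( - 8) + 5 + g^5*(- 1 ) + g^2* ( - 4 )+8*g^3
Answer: c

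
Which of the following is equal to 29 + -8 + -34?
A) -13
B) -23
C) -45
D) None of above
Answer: A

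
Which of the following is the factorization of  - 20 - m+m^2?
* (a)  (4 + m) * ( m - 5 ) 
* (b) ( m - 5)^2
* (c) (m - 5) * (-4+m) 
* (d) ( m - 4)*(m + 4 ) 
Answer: a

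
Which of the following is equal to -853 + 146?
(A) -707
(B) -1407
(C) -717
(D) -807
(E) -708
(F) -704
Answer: A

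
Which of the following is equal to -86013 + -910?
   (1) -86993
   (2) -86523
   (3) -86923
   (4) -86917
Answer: 3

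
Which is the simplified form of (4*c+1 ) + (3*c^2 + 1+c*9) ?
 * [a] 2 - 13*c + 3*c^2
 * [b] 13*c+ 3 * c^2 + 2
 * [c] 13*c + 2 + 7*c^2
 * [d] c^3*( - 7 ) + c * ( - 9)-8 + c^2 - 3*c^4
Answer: b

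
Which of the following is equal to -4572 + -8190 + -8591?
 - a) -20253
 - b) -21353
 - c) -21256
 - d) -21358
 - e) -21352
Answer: b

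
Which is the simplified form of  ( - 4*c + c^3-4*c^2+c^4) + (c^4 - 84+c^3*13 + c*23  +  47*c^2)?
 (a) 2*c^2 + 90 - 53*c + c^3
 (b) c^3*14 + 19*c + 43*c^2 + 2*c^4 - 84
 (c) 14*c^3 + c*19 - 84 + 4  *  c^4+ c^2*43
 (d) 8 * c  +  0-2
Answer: b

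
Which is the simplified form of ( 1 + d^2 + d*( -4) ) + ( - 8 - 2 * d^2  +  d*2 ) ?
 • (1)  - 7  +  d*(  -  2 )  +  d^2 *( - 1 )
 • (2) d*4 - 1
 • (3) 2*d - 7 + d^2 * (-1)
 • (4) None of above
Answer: 1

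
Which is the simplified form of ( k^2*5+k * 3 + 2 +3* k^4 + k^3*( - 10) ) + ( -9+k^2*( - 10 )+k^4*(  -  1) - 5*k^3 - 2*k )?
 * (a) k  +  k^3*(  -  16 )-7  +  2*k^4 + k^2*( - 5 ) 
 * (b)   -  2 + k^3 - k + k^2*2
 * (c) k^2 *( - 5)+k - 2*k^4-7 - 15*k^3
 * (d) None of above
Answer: d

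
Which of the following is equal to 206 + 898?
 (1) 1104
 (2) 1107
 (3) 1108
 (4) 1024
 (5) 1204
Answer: 1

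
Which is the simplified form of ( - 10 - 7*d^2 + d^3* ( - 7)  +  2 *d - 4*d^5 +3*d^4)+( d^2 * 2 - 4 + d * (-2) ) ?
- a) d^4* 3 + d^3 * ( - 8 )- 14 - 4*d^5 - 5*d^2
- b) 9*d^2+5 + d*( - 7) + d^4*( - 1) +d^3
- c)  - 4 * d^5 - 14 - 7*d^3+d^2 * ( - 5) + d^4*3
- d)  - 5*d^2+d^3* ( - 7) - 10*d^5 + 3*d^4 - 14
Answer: c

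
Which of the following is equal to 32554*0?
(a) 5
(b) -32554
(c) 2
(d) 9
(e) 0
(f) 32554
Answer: e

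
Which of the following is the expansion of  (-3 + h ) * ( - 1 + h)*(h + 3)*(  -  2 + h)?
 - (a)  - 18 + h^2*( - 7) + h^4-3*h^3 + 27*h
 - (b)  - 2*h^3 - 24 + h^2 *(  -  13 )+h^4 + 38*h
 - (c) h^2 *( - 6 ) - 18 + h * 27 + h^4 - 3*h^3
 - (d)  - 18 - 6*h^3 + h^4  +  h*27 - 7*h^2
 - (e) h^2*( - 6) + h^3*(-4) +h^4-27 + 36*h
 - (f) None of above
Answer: a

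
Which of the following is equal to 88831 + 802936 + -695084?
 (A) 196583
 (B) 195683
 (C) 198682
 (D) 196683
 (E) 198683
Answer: D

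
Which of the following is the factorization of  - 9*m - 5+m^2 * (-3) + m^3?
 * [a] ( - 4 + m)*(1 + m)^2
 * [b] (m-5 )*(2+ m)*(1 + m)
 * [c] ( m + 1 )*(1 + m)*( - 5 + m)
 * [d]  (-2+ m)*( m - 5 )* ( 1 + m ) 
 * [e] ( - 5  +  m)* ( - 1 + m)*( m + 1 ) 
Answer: c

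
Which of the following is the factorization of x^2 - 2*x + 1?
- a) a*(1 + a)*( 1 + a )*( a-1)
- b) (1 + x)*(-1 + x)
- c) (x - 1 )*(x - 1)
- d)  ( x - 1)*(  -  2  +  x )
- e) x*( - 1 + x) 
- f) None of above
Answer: c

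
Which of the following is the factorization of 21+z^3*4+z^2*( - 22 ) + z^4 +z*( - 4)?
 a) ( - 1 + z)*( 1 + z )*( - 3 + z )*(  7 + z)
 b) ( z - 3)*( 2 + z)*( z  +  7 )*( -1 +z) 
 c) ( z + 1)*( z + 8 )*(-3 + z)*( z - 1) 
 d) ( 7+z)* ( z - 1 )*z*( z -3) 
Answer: a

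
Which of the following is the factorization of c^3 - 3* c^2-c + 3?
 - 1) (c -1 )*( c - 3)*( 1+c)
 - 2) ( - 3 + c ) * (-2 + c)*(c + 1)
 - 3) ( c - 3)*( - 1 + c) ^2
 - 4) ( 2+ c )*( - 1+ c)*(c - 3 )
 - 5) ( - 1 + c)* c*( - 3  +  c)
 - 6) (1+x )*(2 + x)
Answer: 1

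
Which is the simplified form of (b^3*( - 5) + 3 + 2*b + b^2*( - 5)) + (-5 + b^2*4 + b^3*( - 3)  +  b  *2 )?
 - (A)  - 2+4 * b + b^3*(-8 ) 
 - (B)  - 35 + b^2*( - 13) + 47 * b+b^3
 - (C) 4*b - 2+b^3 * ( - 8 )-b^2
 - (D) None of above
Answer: C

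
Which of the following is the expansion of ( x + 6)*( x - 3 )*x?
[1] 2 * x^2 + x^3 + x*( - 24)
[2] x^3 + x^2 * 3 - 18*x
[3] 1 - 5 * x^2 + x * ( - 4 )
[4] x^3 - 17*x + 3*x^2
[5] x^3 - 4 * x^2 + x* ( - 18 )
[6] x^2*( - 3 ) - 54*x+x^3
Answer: 2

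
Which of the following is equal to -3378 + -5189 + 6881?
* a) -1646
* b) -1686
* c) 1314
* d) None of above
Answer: b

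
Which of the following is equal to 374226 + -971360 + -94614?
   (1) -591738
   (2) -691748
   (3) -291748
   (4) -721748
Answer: 2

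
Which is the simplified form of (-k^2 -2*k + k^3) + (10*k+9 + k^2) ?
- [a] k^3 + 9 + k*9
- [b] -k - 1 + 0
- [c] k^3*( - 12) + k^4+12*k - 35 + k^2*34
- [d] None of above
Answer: d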